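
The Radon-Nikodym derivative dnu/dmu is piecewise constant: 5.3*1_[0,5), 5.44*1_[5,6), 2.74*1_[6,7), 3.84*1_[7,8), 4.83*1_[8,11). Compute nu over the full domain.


Integrate each piece of the Radon-Nikodym derivative:
Step 1: integral_0^5 5.3 dx = 5.3*(5-0) = 5.3*5 = 26.5
Step 2: integral_5^6 5.44 dx = 5.44*(6-5) = 5.44*1 = 5.44
Step 3: integral_6^7 2.74 dx = 2.74*(7-6) = 2.74*1 = 2.74
Step 4: integral_7^8 3.84 dx = 3.84*(8-7) = 3.84*1 = 3.84
Step 5: integral_8^11 4.83 dx = 4.83*(11-8) = 4.83*3 = 14.49
Total: 26.5 + 5.44 + 2.74 + 3.84 + 14.49 = 53.01


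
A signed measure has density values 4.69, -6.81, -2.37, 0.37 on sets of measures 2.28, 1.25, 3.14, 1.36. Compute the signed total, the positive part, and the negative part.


Step 1: Compute signed measure on each set:
  Set 1: 4.69 * 2.28 = 10.6932
  Set 2: -6.81 * 1.25 = -8.5125
  Set 3: -2.37 * 3.14 = -7.4418
  Set 4: 0.37 * 1.36 = 0.5032
Step 2: Total signed measure = (10.6932) + (-8.5125) + (-7.4418) + (0.5032)
     = -4.7579
Step 3: Positive part mu+(X) = sum of positive contributions = 11.1964
Step 4: Negative part mu-(X) = |sum of negative contributions| = 15.9543


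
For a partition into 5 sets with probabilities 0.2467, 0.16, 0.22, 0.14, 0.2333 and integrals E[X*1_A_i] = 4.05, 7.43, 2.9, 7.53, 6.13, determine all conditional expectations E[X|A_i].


For each cell A_i: E[X|A_i] = E[X*1_A_i] / P(A_i)
Step 1: E[X|A_1] = 4.05 / 0.2467 = 16.4167
Step 2: E[X|A_2] = 7.43 / 0.16 = 46.4375
Step 3: E[X|A_3] = 2.9 / 0.22 = 13.181818
Step 4: E[X|A_4] = 7.53 / 0.14 = 53.785714
Step 5: E[X|A_5] = 6.13 / 0.2333 = 26.275182
Verification: E[X] = sum E[X*1_A_i] = 4.05 + 7.43 + 2.9 + 7.53 + 6.13 = 28.04


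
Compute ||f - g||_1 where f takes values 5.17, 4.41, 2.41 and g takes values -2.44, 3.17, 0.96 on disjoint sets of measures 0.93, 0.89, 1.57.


Step 1: Compute differences f_i - g_i:
  5.17 - -2.44 = 7.61
  4.41 - 3.17 = 1.24
  2.41 - 0.96 = 1.45
Step 2: Compute |diff|^1 * measure for each set:
  |7.61|^1 * 0.93 = 7.61 * 0.93 = 7.0773
  |1.24|^1 * 0.89 = 1.24 * 0.89 = 1.1036
  |1.45|^1 * 1.57 = 1.45 * 1.57 = 2.2765
Step 3: Sum = 10.4574
Step 4: ||f-g||_1 = (10.4574)^(1/1) = 10.4574


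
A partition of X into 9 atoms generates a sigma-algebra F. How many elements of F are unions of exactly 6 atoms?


Each element of F is a union of some subset of the 9 atoms.
Elements that are unions of exactly 6 atoms correspond to 6-element subsets of the 9 atoms.
Count = C(9, 6) = 9! / (6! * 3!) = 84.


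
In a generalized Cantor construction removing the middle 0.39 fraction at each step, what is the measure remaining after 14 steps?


Step 1: At each step, fraction remaining = 1 - 0.39 = 0.61
Step 2: After 14 steps, measure = (0.61)^14
Result = 9.876833e-04


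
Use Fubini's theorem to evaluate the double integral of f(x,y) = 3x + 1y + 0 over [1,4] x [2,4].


By Fubini, integrate in x first, then y.
Step 1: Fix y, integrate over x in [1,4]:
  integral(3x + 1y + 0, x=1..4)
  = 3*(4^2 - 1^2)/2 + (1y + 0)*(4 - 1)
  = 22.5 + (1y + 0)*3
  = 22.5 + 3y + 0
  = 22.5 + 3y
Step 2: Integrate over y in [2,4]:
  integral(22.5 + 3y, y=2..4)
  = 22.5*2 + 3*(4^2 - 2^2)/2
  = 45 + 18
  = 63


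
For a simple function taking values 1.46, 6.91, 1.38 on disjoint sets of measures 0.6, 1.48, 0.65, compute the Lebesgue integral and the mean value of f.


Step 1: Integral = sum(value_i * measure_i)
= 1.46*0.6 + 6.91*1.48 + 1.38*0.65
= 0.876 + 10.2268 + 0.897
= 11.9998
Step 2: Total measure of domain = 0.6 + 1.48 + 0.65 = 2.73
Step 3: Average value = 11.9998 / 2.73 = 4.395531


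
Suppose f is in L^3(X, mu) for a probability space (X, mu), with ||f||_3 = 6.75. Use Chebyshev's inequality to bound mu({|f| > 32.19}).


Chebyshev/Markov inequality: mu(|f| > eps) <= (||f||_p / eps)^p
Step 1: ||f||_3 / eps = 6.75 / 32.19 = 0.209692
Step 2: Raise to power p = 3:
  (0.209692)^3 = 0.00922
Step 3: Therefore mu(|f| > 32.19) <= 0.00922


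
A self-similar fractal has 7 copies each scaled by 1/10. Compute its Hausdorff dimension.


For a self-similar set with N copies scaled by 1/r:
dim_H = log(N)/log(r) = log(7)/log(10)
= 1.94591/2.302585
= 0.845098


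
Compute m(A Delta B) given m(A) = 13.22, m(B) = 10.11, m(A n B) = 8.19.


m(A Delta B) = m(A) + m(B) - 2*m(A n B)
= 13.22 + 10.11 - 2*8.19
= 13.22 + 10.11 - 16.38
= 6.95


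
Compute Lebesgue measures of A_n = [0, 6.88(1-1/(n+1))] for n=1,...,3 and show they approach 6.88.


By continuity of measure from below: if A_n increases to A, then m(A_n) -> m(A).
Here A = [0, 6.88], so m(A) = 6.88
Step 1: a_1 = 6.88*(1 - 1/2) = 3.44, m(A_1) = 3.44
Step 2: a_2 = 6.88*(1 - 1/3) = 4.5867, m(A_2) = 4.5867
Step 3: a_3 = 6.88*(1 - 1/4) = 5.16, m(A_3) = 5.16
Limit: m(A_n) -> m([0,6.88]) = 6.88


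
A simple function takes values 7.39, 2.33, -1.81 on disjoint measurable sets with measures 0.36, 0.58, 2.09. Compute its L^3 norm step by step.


Step 1: Compute |f_i|^3 for each value:
  |7.39|^3 = 403.583419
  |2.33|^3 = 12.649337
  |-1.81|^3 = 5.929741
Step 2: Multiply by measures and sum:
  403.583419 * 0.36 = 145.290031
  12.649337 * 0.58 = 7.336615
  5.929741 * 2.09 = 12.393159
Sum = 145.290031 + 7.336615 + 12.393159 = 165.019805
Step 3: Take the p-th root:
||f||_3 = (165.019805)^(1/3) = 5.485026


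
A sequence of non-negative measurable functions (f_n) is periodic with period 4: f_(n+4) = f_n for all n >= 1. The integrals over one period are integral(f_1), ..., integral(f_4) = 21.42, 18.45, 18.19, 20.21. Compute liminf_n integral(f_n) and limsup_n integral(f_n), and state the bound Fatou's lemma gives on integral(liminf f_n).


The sequence (integral(f_n)) is periodic with period 4, repeating the values 21.42, 18.45, 18.19, 20.21 indefinitely.
Step 1: For a periodic sequence, every tail (a_m, a_(m+1), ...) contains all 4 period values infinitely often.
Step 2: Hence inf of every tail = min of the period values = min(21.42, 18.45, 18.19, 20.21) = 18.19.
        liminf_n integral(f_n) = sup over m of (inf of tail from m) = 18.19.
Step 3: Similarly sup of every tail = max of the period values = 21.42.
        limsup_n integral(f_n) = 21.42.
Step 4: Fatou's lemma: integral(liminf_n f_n) <= liminf_n integral(f_n) = 18.19.
        So the integral of the pointwise liminf is at most 18.19.


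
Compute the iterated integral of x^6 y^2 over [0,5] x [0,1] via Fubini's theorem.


By Fubini's theorem, the double integral factors as a product of single integrals:
Step 1: integral_0^5 x^6 dx = [x^7/7] from 0 to 5
     = 5^7/7 = 11160.714286
Step 2: integral_0^1 y^2 dy = [y^3/3] from 0 to 1
     = 1^3/3 = 0.333333
Step 3: Double integral = 11160.714286 * 0.333333 = 3720.238095


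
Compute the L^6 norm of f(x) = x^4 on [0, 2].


Step 1: ||f||_6 = (integral_0^2 |x^4|^6 dx)^(1/6)
     = (integral_0^2 x^24 dx)^(1/6)
Step 2: integral_0^2 x^24 dx = [x^25/(25)] from 0 to 2 = 2^25/25
     = 33554432/25 = 1.342177e+06
Step 3: ||f||_6 = (1.342177e+06)^(1/6) = 10.502717


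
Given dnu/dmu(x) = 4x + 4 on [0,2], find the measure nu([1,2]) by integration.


nu(A) = integral_A (dnu/dmu) dmu = integral_1^2 (4x + 4) dx
Step 1: Antiderivative F(x) = (4/2)x^2 + 4x
Step 2: F(2) = (4/2)*2^2 + 4*2 = 8 + 8 = 16
Step 3: F(1) = (4/2)*1^2 + 4*1 = 2 + 4 = 6
Step 4: nu([1,2]) = F(2) - F(1) = 16 - 6 = 10


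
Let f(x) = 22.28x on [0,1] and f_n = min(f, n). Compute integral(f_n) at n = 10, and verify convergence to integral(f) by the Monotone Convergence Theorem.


f(x) = 22.28x on [0,1]; f_n(x) = min(22.28x, n). At n = 10:
Step 1: f(x) reaches 10 at x = 10/22.28 = 0.448833
Step 2: integral(f_10) = integral(22.28x, 0, 0.448833) + integral(10, 0.448833, 1)
       = 22.28*0.448833^2/2 + 10*(1 - 0.448833)
       = 2.244165 + 5.51167
       = 7.755835
Step 3: As n -> infinity, f_n increases to f, so by MCT integral(f_n) -> integral(f) = 22.28/2 = 11.14.
Convergence: integral(f_10) = 7.755835 -> 11.14 as n -> infinity


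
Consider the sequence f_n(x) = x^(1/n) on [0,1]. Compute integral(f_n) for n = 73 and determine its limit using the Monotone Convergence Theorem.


At n = 73: f_73(x) = x^(1/73).
Step 1: integral(x^(1/73), 0, 1) = [x^(1/73+1) / (1/73+1)] from 0 to 1
     = 1 / (1/73 + 1) = 1 / ((73+1)/73) = 73/(73+1)
     = 73/74 = 0.986486
Step 2: As n -> infinity, f_n(x) = x^(1/n) -> 1 for x in (0,1], and f_n is increasing in n.
By MCT, lim_n integral(f_n) = integral(lim_n f_n) = integral(1, 0, 1) = 1.
Step 3: Verify convergence: 73/74 = 0.986486 -> 1


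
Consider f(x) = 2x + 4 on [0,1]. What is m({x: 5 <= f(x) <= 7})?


f^(-1)([5, 7]) = {x : 5 <= 2x + 4 <= 7}
Solving: (5 - 4)/2 <= x <= (7 - 4)/2
= [0.5, 1.5]
Intersecting with [0,1]: [0.5, 1]
Measure = 1 - 0.5 = 0.5


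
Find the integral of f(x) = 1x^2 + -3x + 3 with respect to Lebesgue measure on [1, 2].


The Lebesgue integral of a Riemann-integrable function agrees with the Riemann integral.
Antiderivative F(x) = (1/3)x^3 + (-3/2)x^2 + 3x
F(2) = (1/3)*2^3 + (-3/2)*2^2 + 3*2
     = (1/3)*8 + (-3/2)*4 + 3*2
     = 2.666667 + -6 + 6
     = 2.666667
F(1) = 1.833333
Integral = F(2) - F(1) = 2.666667 - 1.833333 = 0.833333


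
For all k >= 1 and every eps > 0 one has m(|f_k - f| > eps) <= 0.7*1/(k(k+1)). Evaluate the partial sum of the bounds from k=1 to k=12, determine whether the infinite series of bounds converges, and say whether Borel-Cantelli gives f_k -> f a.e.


Step 1: List the terms 0.7*1/(k(k+1)) for k = 1 to 12:
  k=1: 0.35
  k=2: 0.116667
  k=3: 0.058333
  k=4: 0.035
  k=5: 0.023333
  k=6: 0.016667
  k=7: 0.0125
  k=8: 0.009722
  k=9: 0.007778
  k=10: 0.006364
  k=11: 0.005303
  k=12: 0.004487
Step 2: Partial sum = 0.35 + 0.116667 + 0.058333 + 0.035 + 0.023333 + 0.016667 + 0.0125 + 0.009722 + 0.007778 + 0.006364 + 0.005303 + 0.004487
     = 0.646154
Step 3: The full series sum_(k>=1) 0.7*1/(k(k+1)) converges (telescoping series sum 1/(k(k+1)) = 1; a constant multiple of a convergent series converges).
Step 4: Fix eps > 0. Since sum_k m(|f_k - f| > eps) < infinity, the Borel-Cantelli lemma gives
        m(limsup_k {|f_k - f| > eps}) = 0, i.e. for a.e. x, |f_k(x) - f(x)| <= eps for all large k.
        Applying this with eps = 1/j for j = 1, 2, ... and intersecting the countably many full-measure sets,
        for a.e. x we get limsup_k |f_k(x) - f(x)| <= 1/j for every j, hence f_k -> f almost everywhere.
Conclusion: series converges; Borel-Cantelli yields f_k -> f a.e.


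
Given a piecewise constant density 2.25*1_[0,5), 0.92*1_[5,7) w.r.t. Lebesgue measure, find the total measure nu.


Integrate each piece of the Radon-Nikodym derivative:
Step 1: integral_0^5 2.25 dx = 2.25*(5-0) = 2.25*5 = 11.25
Step 2: integral_5^7 0.92 dx = 0.92*(7-5) = 0.92*2 = 1.84
Total: 11.25 + 1.84 = 13.09


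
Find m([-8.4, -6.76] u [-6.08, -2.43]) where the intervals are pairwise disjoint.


For pairwise disjoint intervals, m(union) = sum of lengths.
= (-6.76 - -8.4) + (-2.43 - -6.08)
= 1.64 + 3.65
= 5.29


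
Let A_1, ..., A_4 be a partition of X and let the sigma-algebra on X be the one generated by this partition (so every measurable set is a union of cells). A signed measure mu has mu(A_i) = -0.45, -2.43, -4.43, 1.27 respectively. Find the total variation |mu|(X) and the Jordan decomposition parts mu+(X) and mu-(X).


Step 1: Every measurable set is a union of atoms (the cells / points), so a Hahn decomposition is
  obtained by grouping atoms by sign: P = union of atoms with mu > 0, N = union of the remaining atoms.
  Atoms in P (indices): 4;  atoms in N (indices): 1, 2, 3
  Positive values: 1.27
  Negative values: -0.45, -2.43, -4.43
Step 2: mu+(X) = mu(P) = sum of positive atom values = 1.27
Step 3: mu-(X) = -mu(N) = sum of |negative atom values| = 7.31
Step 4: |mu|(X) = mu+(X) + mu-(X) = 1.27 + 7.31 = 8.58


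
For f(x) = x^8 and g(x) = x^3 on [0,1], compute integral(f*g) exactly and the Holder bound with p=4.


Step 1: Exact integral of f*g = integral(x^11, 0, 1) = 1/12
     = 0.083333
Step 2: Holder bound with p=4, q=1.333333:
  ||f||_p = (integral x^32 dx)^(1/4) = (1/33)^(1/4) = 0.417226
  ||g||_q = (integral x^4 dx)^(1/1.333333) = (1/5)^(1/1.333333) = 0.29907
Step 3: Holder bound = ||f||_p * ||g||_q = 0.417226 * 0.29907 = 0.12478
Verification: 0.083333 <= 0.12478 (Holder holds)


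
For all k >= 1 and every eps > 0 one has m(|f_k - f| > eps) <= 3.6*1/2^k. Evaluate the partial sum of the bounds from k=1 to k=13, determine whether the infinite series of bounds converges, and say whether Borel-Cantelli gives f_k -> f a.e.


Step 1: List the terms 3.6*1/2^k for k = 1 to 13:
  k=1: 1.8
  k=2: 0.9
  k=3: 0.45
  k=4: 0.225
  k=5: 0.1125
  k=6: 0.05625
  k=7: 0.028125
  k=8: 0.014063
  k=9: 0.007031
  k=10: 0.003516
  k=11: 0.001758
  k=12: 8.789063e-04
  k=13: 4.394531e-04
Step 2: Partial sum = 1.8 + 0.9 + 0.45 + 0.225 + 0.1125 + 0.05625 + 0.028125 + 0.014063 + 0.007031 + 0.003516 + 0.001758 + 8.789063e-04 + 4.394531e-04
     = 3.599561
Step 3: The full series sum_(k>=1) 3.6*1/2^k converges (geometric series with ratio 1/2 < 1; a constant multiple of a convergent series converges).
Step 4: Fix eps > 0. Since sum_k m(|f_k - f| > eps) < infinity, the Borel-Cantelli lemma gives
        m(limsup_k {|f_k - f| > eps}) = 0, i.e. for a.e. x, |f_k(x) - f(x)| <= eps for all large k.
        Applying this with eps = 1/j for j = 1, 2, ... and intersecting the countably many full-measure sets,
        for a.e. x we get limsup_k |f_k(x) - f(x)| <= 1/j for every j, hence f_k -> f almost everywhere.
Conclusion: series converges; Borel-Cantelli yields f_k -> f a.e.


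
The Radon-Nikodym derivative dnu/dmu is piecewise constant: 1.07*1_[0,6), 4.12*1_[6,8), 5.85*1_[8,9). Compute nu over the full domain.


Integrate each piece of the Radon-Nikodym derivative:
Step 1: integral_0^6 1.07 dx = 1.07*(6-0) = 1.07*6 = 6.42
Step 2: integral_6^8 4.12 dx = 4.12*(8-6) = 4.12*2 = 8.24
Step 3: integral_8^9 5.85 dx = 5.85*(9-8) = 5.85*1 = 5.85
Total: 6.42 + 8.24 + 5.85 = 20.51


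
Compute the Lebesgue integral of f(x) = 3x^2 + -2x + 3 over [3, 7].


The Lebesgue integral of a Riemann-integrable function agrees with the Riemann integral.
Antiderivative F(x) = (3/3)x^3 + (-2/2)x^2 + 3x
F(7) = (3/3)*7^3 + (-2/2)*7^2 + 3*7
     = (3/3)*343 + (-2/2)*49 + 3*7
     = 343 + -49 + 21
     = 315
F(3) = 27
Integral = F(7) - F(3) = 315 - 27 = 288


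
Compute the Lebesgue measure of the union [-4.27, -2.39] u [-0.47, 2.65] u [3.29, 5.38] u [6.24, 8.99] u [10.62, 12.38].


For pairwise disjoint intervals, m(union) = sum of lengths.
= (-2.39 - -4.27) + (2.65 - -0.47) + (5.38 - 3.29) + (8.99 - 6.24) + (12.38 - 10.62)
= 1.88 + 3.12 + 2.09 + 2.75 + 1.76
= 11.6


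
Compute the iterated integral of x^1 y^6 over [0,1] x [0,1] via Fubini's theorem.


By Fubini's theorem, the double integral factors as a product of single integrals:
Step 1: integral_0^1 x^1 dx = [x^2/2] from 0 to 1
     = 1^2/2 = 0.5
Step 2: integral_0^1 y^6 dy = [y^7/7] from 0 to 1
     = 1^7/7 = 0.142857
Step 3: Double integral = 0.5 * 0.142857 = 0.071429


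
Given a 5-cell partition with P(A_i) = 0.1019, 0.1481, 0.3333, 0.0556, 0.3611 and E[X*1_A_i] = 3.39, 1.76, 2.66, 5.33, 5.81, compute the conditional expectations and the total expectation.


For each cell A_i: E[X|A_i] = E[X*1_A_i] / P(A_i)
Step 1: E[X|A_1] = 3.39 / 0.1019 = 33.26791
Step 2: E[X|A_2] = 1.76 / 0.1481 = 11.883862
Step 3: E[X|A_3] = 2.66 / 0.3333 = 7.980798
Step 4: E[X|A_4] = 5.33 / 0.0556 = 95.863309
Step 5: E[X|A_5] = 5.81 / 0.3611 = 16.089726
Verification: E[X] = sum E[X*1_A_i] = 3.39 + 1.76 + 2.66 + 5.33 + 5.81 = 18.95


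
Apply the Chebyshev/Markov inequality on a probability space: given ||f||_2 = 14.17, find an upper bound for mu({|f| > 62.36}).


Chebyshev/Markov inequality: mu(|f| > eps) <= (||f||_p / eps)^p
Step 1: ||f||_2 / eps = 14.17 / 62.36 = 0.227229
Step 2: Raise to power p = 2:
  (0.227229)^2 = 0.051633
Step 3: Therefore mu(|f| > 62.36) <= 0.051633


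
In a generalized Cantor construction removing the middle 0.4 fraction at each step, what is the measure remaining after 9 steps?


Step 1: At each step, fraction remaining = 1 - 0.4 = 0.6
Step 2: After 9 steps, measure = (0.6)^9
Result = 0.010078


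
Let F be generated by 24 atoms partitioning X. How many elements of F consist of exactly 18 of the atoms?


Each element of F is a union of some subset of the 24 atoms.
Elements that are unions of exactly 18 atoms correspond to 18-element subsets of the 24 atoms.
Count = C(24, 18) = 24! / (18! * 6!) = 134596.


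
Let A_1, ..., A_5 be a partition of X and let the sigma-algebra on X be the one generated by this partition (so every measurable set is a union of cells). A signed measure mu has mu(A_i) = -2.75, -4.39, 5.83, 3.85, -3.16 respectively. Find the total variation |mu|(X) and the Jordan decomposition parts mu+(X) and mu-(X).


Step 1: Every measurable set is a union of atoms (the cells / points), so a Hahn decomposition is
  obtained by grouping atoms by sign: P = union of atoms with mu > 0, N = union of the remaining atoms.
  Atoms in P (indices): 3, 4;  atoms in N (indices): 1, 2, 5
  Positive values: 5.83, 3.85
  Negative values: -2.75, -4.39, -3.16
Step 2: mu+(X) = mu(P) = sum of positive atom values = 9.68
Step 3: mu-(X) = -mu(N) = sum of |negative atom values| = 10.3
Step 4: |mu|(X) = mu+(X) + mu-(X) = 9.68 + 10.3 = 19.98


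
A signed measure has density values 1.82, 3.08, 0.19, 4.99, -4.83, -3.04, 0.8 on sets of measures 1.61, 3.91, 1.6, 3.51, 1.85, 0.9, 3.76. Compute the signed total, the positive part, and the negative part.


Step 1: Compute signed measure on each set:
  Set 1: 1.82 * 1.61 = 2.9302
  Set 2: 3.08 * 3.91 = 12.0428
  Set 3: 0.19 * 1.6 = 0.304
  Set 4: 4.99 * 3.51 = 17.5149
  Set 5: -4.83 * 1.85 = -8.9355
  Set 6: -3.04 * 0.9 = -2.736
  Set 7: 0.8 * 3.76 = 3.008
Step 2: Total signed measure = (2.9302) + (12.0428) + (0.304) + (17.5149) + (-8.9355) + (-2.736) + (3.008)
     = 24.1284
Step 3: Positive part mu+(X) = sum of positive contributions = 35.7999
Step 4: Negative part mu-(X) = |sum of negative contributions| = 11.6715


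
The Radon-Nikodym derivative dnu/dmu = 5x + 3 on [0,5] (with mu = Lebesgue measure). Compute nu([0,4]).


nu(A) = integral_A (dnu/dmu) dmu = integral_0^4 (5x + 3) dx
Step 1: Antiderivative F(x) = (5/2)x^2 + 3x
Step 2: F(4) = (5/2)*4^2 + 3*4 = 40 + 12 = 52
Step 3: F(0) = (5/2)*0^2 + 3*0 = 0.0 + 0 = 0.0
Step 4: nu([0,4]) = F(4) - F(0) = 52 - 0.0 = 52


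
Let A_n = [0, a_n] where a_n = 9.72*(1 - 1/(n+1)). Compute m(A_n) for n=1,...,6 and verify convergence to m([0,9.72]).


By continuity of measure from below: if A_n increases to A, then m(A_n) -> m(A).
Here A = [0, 9.72], so m(A) = 9.72
Step 1: a_1 = 9.72*(1 - 1/2) = 4.86, m(A_1) = 4.86
Step 2: a_2 = 9.72*(1 - 1/3) = 6.48, m(A_2) = 6.48
Step 3: a_3 = 9.72*(1 - 1/4) = 7.29, m(A_3) = 7.29
Step 4: a_4 = 9.72*(1 - 1/5) = 7.776, m(A_4) = 7.776
Step 5: a_5 = 9.72*(1 - 1/6) = 8.1, m(A_5) = 8.1
Step 6: a_6 = 9.72*(1 - 1/7) = 8.3314, m(A_6) = 8.3314
Limit: m(A_n) -> m([0,9.72]) = 9.72


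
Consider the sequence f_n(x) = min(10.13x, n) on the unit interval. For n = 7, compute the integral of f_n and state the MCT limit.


f(x) = 10.13x on [0,1]; f_n(x) = min(10.13x, n). At n = 7:
Step 1: f(x) reaches 7 at x = 7/10.13 = 0.691017
Step 2: integral(f_7) = integral(10.13x, 0, 0.691017) + integral(7, 0.691017, 1)
       = 10.13*0.691017^2/2 + 7*(1 - 0.691017)
       = 2.418559 + 2.162883
       = 4.581441
Step 3: As n -> infinity, f_n increases to f, so by MCT integral(f_n) -> integral(f) = 10.13/2 = 5.065.
Convergence: integral(f_7) = 4.581441 -> 5.065 as n -> infinity


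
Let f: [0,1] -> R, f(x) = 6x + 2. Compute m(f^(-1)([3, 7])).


f^(-1)([3, 7]) = {x : 3 <= 6x + 2 <= 7}
Solving: (3 - 2)/6 <= x <= (7 - 2)/6
= [0.166667, 0.833333]
Intersecting with [0,1]: [0.166667, 0.833333]
Measure = 0.833333 - 0.166667 = 0.666667


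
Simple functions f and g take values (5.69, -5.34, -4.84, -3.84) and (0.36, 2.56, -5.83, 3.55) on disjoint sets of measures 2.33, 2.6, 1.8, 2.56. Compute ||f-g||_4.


Step 1: Compute differences f_i - g_i:
  5.69 - 0.36 = 5.33
  -5.34 - 2.56 = -7.9
  -4.84 - -5.83 = 0.99
  -3.84 - 3.55 = -7.39
Step 2: Compute |diff|^4 * measure for each set:
  |5.33|^4 * 2.33 = 807.065599 * 2.33 = 1880.462846
  |-7.9|^4 * 2.6 = 3895.0081 * 2.6 = 10127.02106
  |0.99|^4 * 1.8 = 0.960596 * 1.8 = 1.729073
  |-7.39|^4 * 2.56 = 2982.481466 * 2.56 = 7635.152554
Step 3: Sum = 19644.365533
Step 4: ||f-g||_4 = (19644.365533)^(1/4) = 11.83885


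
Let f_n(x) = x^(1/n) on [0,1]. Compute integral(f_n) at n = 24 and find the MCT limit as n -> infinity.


At n = 24: f_24(x) = x^(1/24).
Step 1: integral(x^(1/24), 0, 1) = [x^(1/24+1) / (1/24+1)] from 0 to 1
     = 1 / (1/24 + 1) = 1 / ((24+1)/24) = 24/(24+1)
     = 24/25 = 0.96
Step 2: As n -> infinity, f_n(x) = x^(1/n) -> 1 for x in (0,1], and f_n is increasing in n.
By MCT, lim_n integral(f_n) = integral(lim_n f_n) = integral(1, 0, 1) = 1.
Step 3: Verify convergence: 24/25 = 0.96 -> 1


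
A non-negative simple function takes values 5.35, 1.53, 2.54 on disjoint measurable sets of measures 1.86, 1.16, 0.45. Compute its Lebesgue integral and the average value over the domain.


Step 1: Integral = sum(value_i * measure_i)
= 5.35*1.86 + 1.53*1.16 + 2.54*0.45
= 9.951 + 1.7748 + 1.143
= 12.8688
Step 2: Total measure of domain = 1.86 + 1.16 + 0.45 = 3.47
Step 3: Average value = 12.8688 / 3.47 = 3.708588


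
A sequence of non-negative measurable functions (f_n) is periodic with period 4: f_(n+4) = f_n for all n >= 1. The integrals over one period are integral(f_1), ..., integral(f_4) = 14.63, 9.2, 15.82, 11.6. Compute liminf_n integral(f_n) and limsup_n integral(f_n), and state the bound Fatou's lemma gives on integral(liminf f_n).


The sequence (integral(f_n)) is periodic with period 4, repeating the values 14.63, 9.2, 15.82, 11.6 indefinitely.
Step 1: For a periodic sequence, every tail (a_m, a_(m+1), ...) contains all 4 period values infinitely often.
Step 2: Hence inf of every tail = min of the period values = min(14.63, 9.2, 15.82, 11.6) = 9.2.
        liminf_n integral(f_n) = sup over m of (inf of tail from m) = 9.2.
Step 3: Similarly sup of every tail = max of the period values = 15.82.
        limsup_n integral(f_n) = 15.82.
Step 4: Fatou's lemma: integral(liminf_n f_n) <= liminf_n integral(f_n) = 9.2.
        So the integral of the pointwise liminf is at most 9.2.


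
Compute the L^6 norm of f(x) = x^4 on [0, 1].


Step 1: ||f||_6 = (integral_0^1 |x^4|^6 dx)^(1/6)
     = (integral_0^1 x^24 dx)^(1/6)
Step 2: integral_0^1 x^24 dx = [x^25/(25)] from 0 to 1 = 1^25/25
     = 1/25 = 0.04
Step 3: ||f||_6 = (0.04)^(1/6) = 0.584804


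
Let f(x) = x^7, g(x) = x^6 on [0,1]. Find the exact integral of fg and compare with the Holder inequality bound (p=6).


Step 1: Exact integral of f*g = integral(x^13, 0, 1) = 1/14
     = 0.071429
Step 2: Holder bound with p=6, q=1.2:
  ||f||_p = (integral x^42 dx)^(1/6) = (1/43)^(1/6) = 0.534263
  ||g||_q = (integral x^7.2 dx)^(1/1.2) = (1/8.2)^(1/1.2) = 0.173176
Step 3: Holder bound = ||f||_p * ||g||_q = 0.534263 * 0.173176 = 0.092522
Verification: 0.071429 <= 0.092522 (Holder holds)


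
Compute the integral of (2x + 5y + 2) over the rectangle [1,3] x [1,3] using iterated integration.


By Fubini, integrate in x first, then y.
Step 1: Fix y, integrate over x in [1,3]:
  integral(2x + 5y + 2, x=1..3)
  = 2*(3^2 - 1^2)/2 + (5y + 2)*(3 - 1)
  = 8 + (5y + 2)*2
  = 8 + 10y + 4
  = 12 + 10y
Step 2: Integrate over y in [1,3]:
  integral(12 + 10y, y=1..3)
  = 12*2 + 10*(3^2 - 1^2)/2
  = 24 + 40
  = 64


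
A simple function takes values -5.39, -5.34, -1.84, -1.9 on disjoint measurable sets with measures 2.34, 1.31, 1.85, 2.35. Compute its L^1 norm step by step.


Step 1: Compute |f_i|^1 for each value:
  |-5.39|^1 = 5.39
  |-5.34|^1 = 5.34
  |-1.84|^1 = 1.84
  |-1.9|^1 = 1.9
Step 2: Multiply by measures and sum:
  5.39 * 2.34 = 12.6126
  5.34 * 1.31 = 6.9954
  1.84 * 1.85 = 3.404
  1.9 * 2.35 = 4.465
Sum = 12.6126 + 6.9954 + 3.404 + 4.465 = 27.477
Step 3: Take the p-th root:
||f||_1 = (27.477)^(1/1) = 27.477


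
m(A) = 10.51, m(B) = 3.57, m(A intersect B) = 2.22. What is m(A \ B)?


m(A \ B) = m(A) - m(A n B)
= 10.51 - 2.22
= 8.29


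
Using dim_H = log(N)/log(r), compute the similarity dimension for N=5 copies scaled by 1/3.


For a self-similar set with N copies scaled by 1/r:
dim_H = log(N)/log(r) = log(5)/log(3)
= 1.609438/1.098612
= 1.464974


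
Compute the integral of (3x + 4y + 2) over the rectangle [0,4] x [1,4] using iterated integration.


By Fubini, integrate in x first, then y.
Step 1: Fix y, integrate over x in [0,4]:
  integral(3x + 4y + 2, x=0..4)
  = 3*(4^2 - 0^2)/2 + (4y + 2)*(4 - 0)
  = 24 + (4y + 2)*4
  = 24 + 16y + 8
  = 32 + 16y
Step 2: Integrate over y in [1,4]:
  integral(32 + 16y, y=1..4)
  = 32*3 + 16*(4^2 - 1^2)/2
  = 96 + 120
  = 216


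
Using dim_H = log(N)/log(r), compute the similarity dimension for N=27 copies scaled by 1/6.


For a self-similar set with N copies scaled by 1/r:
dim_H = log(N)/log(r) = log(27)/log(6)
= 3.295837/1.791759
= 1.839442


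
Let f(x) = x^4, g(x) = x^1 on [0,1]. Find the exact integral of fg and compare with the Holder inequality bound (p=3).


Step 1: Exact integral of f*g = integral(x^5, 0, 1) = 1/6
     = 0.166667
Step 2: Holder bound with p=3, q=1.5:
  ||f||_p = (integral x^12 dx)^(1/3) = (1/13)^(1/3) = 0.42529
  ||g||_q = (integral x^1.5 dx)^(1/1.5) = (1/2.5)^(1/1.5) = 0.542884
Step 3: Holder bound = ||f||_p * ||g||_q = 0.42529 * 0.542884 = 0.230883
Verification: 0.166667 <= 0.230883 (Holder holds)


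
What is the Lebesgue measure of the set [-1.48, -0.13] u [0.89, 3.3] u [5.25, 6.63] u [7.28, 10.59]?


For pairwise disjoint intervals, m(union) = sum of lengths.
= (-0.13 - -1.48) + (3.3 - 0.89) + (6.63 - 5.25) + (10.59 - 7.28)
= 1.35 + 2.41 + 1.38 + 3.31
= 8.45


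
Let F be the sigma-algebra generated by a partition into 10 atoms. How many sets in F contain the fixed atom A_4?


Each element of F is a union of some subset S of the 10 atoms.
The element contains A_4 iff A_4 is in S.
So we count subsets S of {A_1,...,A_10} with A_4 in S: choose freely among the other 9 atoms.
Count = 2^(10-1) = 2^9 = 512.


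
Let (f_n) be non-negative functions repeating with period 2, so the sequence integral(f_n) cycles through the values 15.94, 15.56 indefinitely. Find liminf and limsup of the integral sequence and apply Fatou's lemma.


The sequence (integral(f_n)) is periodic with period 2, repeating the values 15.94, 15.56 indefinitely.
Step 1: For a periodic sequence, every tail (a_m, a_(m+1), ...) contains all 2 period values infinitely often.
Step 2: Hence inf of every tail = min of the period values = min(15.94, 15.56) = 15.56.
        liminf_n integral(f_n) = sup over m of (inf of tail from m) = 15.56.
Step 3: Similarly sup of every tail = max of the period values = 15.94.
        limsup_n integral(f_n) = 15.94.
Step 4: Fatou's lemma: integral(liminf_n f_n) <= liminf_n integral(f_n) = 15.56.
        So the integral of the pointwise liminf is at most 15.56.


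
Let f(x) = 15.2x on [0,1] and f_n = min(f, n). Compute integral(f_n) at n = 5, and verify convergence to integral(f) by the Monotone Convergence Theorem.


f(x) = 15.2x on [0,1]; f_n(x) = min(15.2x, n). At n = 5:
Step 1: f(x) reaches 5 at x = 5/15.2 = 0.328947
Step 2: integral(f_5) = integral(15.2x, 0, 0.328947) + integral(5, 0.328947, 1)
       = 15.2*0.328947^2/2 + 5*(1 - 0.328947)
       = 0.822368 + 3.355263
       = 4.177632
Step 3: As n -> infinity, f_n increases to f, so by MCT integral(f_n) -> integral(f) = 15.2/2 = 7.6.
Convergence: integral(f_5) = 4.177632 -> 7.6 as n -> infinity


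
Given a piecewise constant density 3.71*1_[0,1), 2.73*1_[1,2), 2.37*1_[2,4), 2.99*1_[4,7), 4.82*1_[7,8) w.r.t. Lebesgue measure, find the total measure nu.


Integrate each piece of the Radon-Nikodym derivative:
Step 1: integral_0^1 3.71 dx = 3.71*(1-0) = 3.71*1 = 3.71
Step 2: integral_1^2 2.73 dx = 2.73*(2-1) = 2.73*1 = 2.73
Step 3: integral_2^4 2.37 dx = 2.37*(4-2) = 2.37*2 = 4.74
Step 4: integral_4^7 2.99 dx = 2.99*(7-4) = 2.99*3 = 8.97
Step 5: integral_7^8 4.82 dx = 4.82*(8-7) = 4.82*1 = 4.82
Total: 3.71 + 2.73 + 4.74 + 8.97 + 4.82 = 24.97


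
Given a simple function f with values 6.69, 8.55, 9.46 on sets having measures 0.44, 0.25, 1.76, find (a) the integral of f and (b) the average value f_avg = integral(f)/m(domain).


Step 1: Integral = sum(value_i * measure_i)
= 6.69*0.44 + 8.55*0.25 + 9.46*1.76
= 2.9436 + 2.1375 + 16.6496
= 21.7307
Step 2: Total measure of domain = 0.44 + 0.25 + 1.76 = 2.45
Step 3: Average value = 21.7307 / 2.45 = 8.869673


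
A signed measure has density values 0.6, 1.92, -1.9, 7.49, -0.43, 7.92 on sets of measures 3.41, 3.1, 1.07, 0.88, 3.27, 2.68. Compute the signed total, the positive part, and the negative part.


Step 1: Compute signed measure on each set:
  Set 1: 0.6 * 3.41 = 2.046
  Set 2: 1.92 * 3.1 = 5.952
  Set 3: -1.9 * 1.07 = -2.033
  Set 4: 7.49 * 0.88 = 6.5912
  Set 5: -0.43 * 3.27 = -1.4061
  Set 6: 7.92 * 2.68 = 21.2256
Step 2: Total signed measure = (2.046) + (5.952) + (-2.033) + (6.5912) + (-1.4061) + (21.2256)
     = 32.3757
Step 3: Positive part mu+(X) = sum of positive contributions = 35.8148
Step 4: Negative part mu-(X) = |sum of negative contributions| = 3.4391


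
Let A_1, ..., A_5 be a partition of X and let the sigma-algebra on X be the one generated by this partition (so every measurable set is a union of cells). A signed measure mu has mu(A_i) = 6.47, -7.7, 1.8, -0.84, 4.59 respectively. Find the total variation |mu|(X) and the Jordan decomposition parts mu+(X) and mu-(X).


Step 1: Every measurable set is a union of atoms (the cells / points), so a Hahn decomposition is
  obtained by grouping atoms by sign: P = union of atoms with mu > 0, N = union of the remaining atoms.
  Atoms in P (indices): 1, 3, 5;  atoms in N (indices): 2, 4
  Positive values: 6.47, 1.8, 4.59
  Negative values: -7.7, -0.84
Step 2: mu+(X) = mu(P) = sum of positive atom values = 12.86
Step 3: mu-(X) = -mu(N) = sum of |negative atom values| = 8.54
Step 4: |mu|(X) = mu+(X) + mu-(X) = 12.86 + 8.54 = 21.4


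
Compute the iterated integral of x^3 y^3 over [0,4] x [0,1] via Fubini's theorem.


By Fubini's theorem, the double integral factors as a product of single integrals:
Step 1: integral_0^4 x^3 dx = [x^4/4] from 0 to 4
     = 4^4/4 = 64
Step 2: integral_0^1 y^3 dy = [y^4/4] from 0 to 1
     = 1^4/4 = 0.25
Step 3: Double integral = 64 * 0.25 = 16


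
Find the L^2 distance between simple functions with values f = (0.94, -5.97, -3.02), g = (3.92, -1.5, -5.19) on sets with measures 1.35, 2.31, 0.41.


Step 1: Compute differences f_i - g_i:
  0.94 - 3.92 = -2.98
  -5.97 - -1.5 = -4.47
  -3.02 - -5.19 = 2.17
Step 2: Compute |diff|^2 * measure for each set:
  |-2.98|^2 * 1.35 = 8.8804 * 1.35 = 11.98854
  |-4.47|^2 * 2.31 = 19.9809 * 2.31 = 46.155879
  |2.17|^2 * 0.41 = 4.7089 * 0.41 = 1.930649
Step 3: Sum = 60.075068
Step 4: ||f-g||_2 = (60.075068)^(1/2) = 7.750811


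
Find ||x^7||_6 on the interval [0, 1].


Step 1: ||f||_6 = (integral_0^1 |x^7|^6 dx)^(1/6)
     = (integral_0^1 x^42 dx)^(1/6)
Step 2: integral_0^1 x^42 dx = [x^43/(43)] from 0 to 1 = 1^43/43
     = 1/43 = 0.023256
Step 3: ||f||_6 = (0.023256)^(1/6) = 0.534263


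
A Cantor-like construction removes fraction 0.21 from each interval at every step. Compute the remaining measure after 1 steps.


Step 1: At each step, fraction remaining = 1 - 0.21 = 0.79
Step 2: After 1 steps, measure = (0.79)^1
Step 3: Computing the power step by step:
  After step 1: 0.79
Result = 0.79


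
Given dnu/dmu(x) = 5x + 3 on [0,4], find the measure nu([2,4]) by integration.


nu(A) = integral_A (dnu/dmu) dmu = integral_2^4 (5x + 3) dx
Step 1: Antiderivative F(x) = (5/2)x^2 + 3x
Step 2: F(4) = (5/2)*4^2 + 3*4 = 40 + 12 = 52
Step 3: F(2) = (5/2)*2^2 + 3*2 = 10 + 6 = 16
Step 4: nu([2,4]) = F(4) - F(2) = 52 - 16 = 36


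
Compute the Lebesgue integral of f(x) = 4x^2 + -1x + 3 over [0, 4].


The Lebesgue integral of a Riemann-integrable function agrees with the Riemann integral.
Antiderivative F(x) = (4/3)x^3 + (-1/2)x^2 + 3x
F(4) = (4/3)*4^3 + (-1/2)*4^2 + 3*4
     = (4/3)*64 + (-1/2)*16 + 3*4
     = 85.333333 + -8 + 12
     = 89.333333
F(0) = 0.0
Integral = F(4) - F(0) = 89.333333 - 0.0 = 89.333333


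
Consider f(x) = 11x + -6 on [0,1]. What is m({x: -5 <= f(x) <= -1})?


f^(-1)([-5, -1]) = {x : -5 <= 11x + -6 <= -1}
Solving: (-5 - -6)/11 <= x <= (-1 - -6)/11
= [0.090909, 0.454545]
Intersecting with [0,1]: [0.090909, 0.454545]
Measure = 0.454545 - 0.090909 = 0.363636


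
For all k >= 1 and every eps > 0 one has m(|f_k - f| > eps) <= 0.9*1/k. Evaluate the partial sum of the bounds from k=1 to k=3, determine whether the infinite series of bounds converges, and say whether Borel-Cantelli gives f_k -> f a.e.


Step 1: List the terms 0.9*1/k for k = 1 to 3:
  k=1: 0.9
  k=2: 0.45
  k=3: 0.3
Step 2: Partial sum = 0.9 + 0.45 + 0.3
     = 1.65
Step 3: The full series sum_(k>=1) 0.9*1/k diverges (harmonic series, p = 1; a nonzero constant multiple of a divergent series diverges).
Step 4: The (first) Borel-Cantelli lemma requires a summable sequence of measures, so it does not apply here;
        from this bound alone no conclusion about a.e. convergence can be drawn (convergence in measure still
        gives an a.e.-convergent subsequence, but not a.e. convergence of the whole sequence).
Conclusion: series diverges; Borel-Cantelli is inconclusive about a.e. convergence of f_k.


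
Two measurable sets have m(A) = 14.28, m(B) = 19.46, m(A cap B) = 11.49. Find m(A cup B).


By inclusion-exclusion: m(A u B) = m(A) + m(B) - m(A n B)
= 14.28 + 19.46 - 11.49
= 22.25


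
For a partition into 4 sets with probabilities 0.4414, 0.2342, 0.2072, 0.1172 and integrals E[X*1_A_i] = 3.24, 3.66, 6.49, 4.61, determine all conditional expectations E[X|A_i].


For each cell A_i: E[X|A_i] = E[X*1_A_i] / P(A_i)
Step 1: E[X|A_1] = 3.24 / 0.4414 = 7.340281
Step 2: E[X|A_2] = 3.66 / 0.2342 = 15.627669
Step 3: E[X|A_3] = 6.49 / 0.2072 = 31.322394
Step 4: E[X|A_4] = 4.61 / 0.1172 = 39.334471
Verification: E[X] = sum E[X*1_A_i] = 3.24 + 3.66 + 6.49 + 4.61 = 18


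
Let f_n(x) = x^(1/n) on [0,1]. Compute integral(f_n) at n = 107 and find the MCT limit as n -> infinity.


At n = 107: f_107(x) = x^(1/107).
Step 1: integral(x^(1/107), 0, 1) = [x^(1/107+1) / (1/107+1)] from 0 to 1
     = 1 / (1/107 + 1) = 1 / ((107+1)/107) = 107/(107+1)
     = 107/108 = 0.990741
Step 2: As n -> infinity, f_n(x) = x^(1/n) -> 1 for x in (0,1], and f_n is increasing in n.
By MCT, lim_n integral(f_n) = integral(lim_n f_n) = integral(1, 0, 1) = 1.
Step 3: Verify convergence: 107/108 = 0.990741 -> 1


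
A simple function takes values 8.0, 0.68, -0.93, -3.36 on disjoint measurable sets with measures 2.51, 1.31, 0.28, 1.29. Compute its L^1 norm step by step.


Step 1: Compute |f_i|^1 for each value:
  |8.0|^1 = 8
  |0.68|^1 = 0.68
  |-0.93|^1 = 0.93
  |-3.36|^1 = 3.36
Step 2: Multiply by measures and sum:
  8 * 2.51 = 20.08
  0.68 * 1.31 = 0.8908
  0.93 * 0.28 = 0.2604
  3.36 * 1.29 = 4.3344
Sum = 20.08 + 0.8908 + 0.2604 + 4.3344 = 25.5656
Step 3: Take the p-th root:
||f||_1 = (25.5656)^(1/1) = 25.5656


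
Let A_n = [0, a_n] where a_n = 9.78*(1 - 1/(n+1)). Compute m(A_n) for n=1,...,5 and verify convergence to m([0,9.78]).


By continuity of measure from below: if A_n increases to A, then m(A_n) -> m(A).
Here A = [0, 9.78], so m(A) = 9.78
Step 1: a_1 = 9.78*(1 - 1/2) = 4.89, m(A_1) = 4.89
Step 2: a_2 = 9.78*(1 - 1/3) = 6.52, m(A_2) = 6.52
Step 3: a_3 = 9.78*(1 - 1/4) = 7.335, m(A_3) = 7.335
Step 4: a_4 = 9.78*(1 - 1/5) = 7.824, m(A_4) = 7.824
Step 5: a_5 = 9.78*(1 - 1/6) = 8.15, m(A_5) = 8.15
Limit: m(A_n) -> m([0,9.78]) = 9.78


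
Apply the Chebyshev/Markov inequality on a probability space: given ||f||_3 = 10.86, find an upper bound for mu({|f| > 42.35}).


Chebyshev/Markov inequality: mu(|f| > eps) <= (||f||_p / eps)^p
Step 1: ||f||_3 / eps = 10.86 / 42.35 = 0.256434
Step 2: Raise to power p = 3:
  (0.256434)^3 = 0.016863
Step 3: Therefore mu(|f| > 42.35) <= 0.016863


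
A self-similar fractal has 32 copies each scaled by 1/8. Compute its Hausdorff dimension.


For a self-similar set with N copies scaled by 1/r:
dim_H = log(N)/log(r) = log(32)/log(8)
= 3.465736/2.079442
= 1.666667


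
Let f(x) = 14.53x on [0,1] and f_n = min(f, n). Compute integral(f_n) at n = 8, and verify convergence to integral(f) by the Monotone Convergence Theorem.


f(x) = 14.53x on [0,1]; f_n(x) = min(14.53x, n). At n = 8:
Step 1: f(x) reaches 8 at x = 8/14.53 = 0.550585
Step 2: integral(f_8) = integral(14.53x, 0, 0.550585) + integral(8, 0.550585, 1)
       = 14.53*0.550585^2/2 + 8*(1 - 0.550585)
       = 2.20234 + 3.59532
       = 5.79766
Step 3: As n -> infinity, f_n increases to f, so by MCT integral(f_n) -> integral(f) = 14.53/2 = 7.265.
Convergence: integral(f_8) = 5.79766 -> 7.265 as n -> infinity


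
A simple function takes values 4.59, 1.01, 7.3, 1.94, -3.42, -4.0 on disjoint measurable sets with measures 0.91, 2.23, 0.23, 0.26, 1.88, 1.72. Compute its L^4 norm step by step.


Step 1: Compute |f_i|^4 for each value:
  |4.59|^4 = 443.864838
  |1.01|^4 = 1.040604
  |7.3|^4 = 2839.8241
  |1.94|^4 = 14.164685
  |-3.42|^4 = 136.805773
  |-4.0|^4 = 256
Step 2: Multiply by measures and sum:
  443.864838 * 0.91 = 403.917002
  1.040604 * 2.23 = 2.320547
  2839.8241 * 0.23 = 653.159543
  14.164685 * 0.26 = 3.682818
  136.805773 * 1.88 = 257.194853
  256 * 1.72 = 440.32
Sum = 403.917002 + 2.320547 + 653.159543 + 3.682818 + 257.194853 + 440.32 = 1760.594763
Step 3: Take the p-th root:
||f||_4 = (1760.594763)^(1/4) = 6.477611


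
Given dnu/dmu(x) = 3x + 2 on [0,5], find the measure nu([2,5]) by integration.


nu(A) = integral_A (dnu/dmu) dmu = integral_2^5 (3x + 2) dx
Step 1: Antiderivative F(x) = (3/2)x^2 + 2x
Step 2: F(5) = (3/2)*5^2 + 2*5 = 37.5 + 10 = 47.5
Step 3: F(2) = (3/2)*2^2 + 2*2 = 6 + 4 = 10
Step 4: nu([2,5]) = F(5) - F(2) = 47.5 - 10 = 37.5


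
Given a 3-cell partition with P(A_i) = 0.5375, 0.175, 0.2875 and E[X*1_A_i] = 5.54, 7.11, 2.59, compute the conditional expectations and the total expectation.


For each cell A_i: E[X|A_i] = E[X*1_A_i] / P(A_i)
Step 1: E[X|A_1] = 5.54 / 0.5375 = 10.306977
Step 2: E[X|A_2] = 7.11 / 0.175 = 40.628571
Step 3: E[X|A_3] = 2.59 / 0.2875 = 9.008696
Verification: E[X] = sum E[X*1_A_i] = 5.54 + 7.11 + 2.59 = 15.24


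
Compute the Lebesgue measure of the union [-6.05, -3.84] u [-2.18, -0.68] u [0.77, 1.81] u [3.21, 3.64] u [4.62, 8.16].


For pairwise disjoint intervals, m(union) = sum of lengths.
= (-3.84 - -6.05) + (-0.68 - -2.18) + (1.81 - 0.77) + (3.64 - 3.21) + (8.16 - 4.62)
= 2.21 + 1.5 + 1.04 + 0.43 + 3.54
= 8.72


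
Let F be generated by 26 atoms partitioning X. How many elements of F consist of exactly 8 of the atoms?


Each element of F is a union of some subset of the 26 atoms.
Elements that are unions of exactly 8 atoms correspond to 8-element subsets of the 26 atoms.
Count = C(26, 8) = 26! / (8! * 18!) = 1562275.


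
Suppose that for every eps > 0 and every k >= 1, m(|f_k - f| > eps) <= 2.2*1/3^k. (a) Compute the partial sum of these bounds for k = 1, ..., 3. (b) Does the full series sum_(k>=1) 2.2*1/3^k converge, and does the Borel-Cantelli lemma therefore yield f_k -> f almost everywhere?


Step 1: List the terms 2.2*1/3^k for k = 1 to 3:
  k=1: 0.733333
  k=2: 0.244444
  k=3: 0.081481
Step 2: Partial sum = 0.733333 + 0.244444 + 0.081481
     = 1.059259
Step 3: The full series sum_(k>=1) 2.2*1/3^k converges (geometric series with ratio 1/3 < 1; a constant multiple of a convergent series converges).
Step 4: Fix eps > 0. Since sum_k m(|f_k - f| > eps) < infinity, the Borel-Cantelli lemma gives
        m(limsup_k {|f_k - f| > eps}) = 0, i.e. for a.e. x, |f_k(x) - f(x)| <= eps for all large k.
        Applying this with eps = 1/j for j = 1, 2, ... and intersecting the countably many full-measure sets,
        for a.e. x we get limsup_k |f_k(x) - f(x)| <= 1/j for every j, hence f_k -> f almost everywhere.
Conclusion: series converges; Borel-Cantelli yields f_k -> f a.e.
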